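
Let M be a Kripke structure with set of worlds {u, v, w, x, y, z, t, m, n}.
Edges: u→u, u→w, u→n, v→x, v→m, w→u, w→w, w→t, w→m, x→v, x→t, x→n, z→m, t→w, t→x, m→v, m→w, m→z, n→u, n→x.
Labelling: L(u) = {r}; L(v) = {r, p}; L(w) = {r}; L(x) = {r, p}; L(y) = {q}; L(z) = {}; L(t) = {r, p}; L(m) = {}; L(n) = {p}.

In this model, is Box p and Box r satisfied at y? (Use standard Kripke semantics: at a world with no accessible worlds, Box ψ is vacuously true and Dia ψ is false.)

Yes

At y: Box p is true, Box r is true, so Box p and Box r is true.
  At y: no accessible worlds, so Box p holds vacuously.
  At y: no accessible worlds, so Box r holds vacuously.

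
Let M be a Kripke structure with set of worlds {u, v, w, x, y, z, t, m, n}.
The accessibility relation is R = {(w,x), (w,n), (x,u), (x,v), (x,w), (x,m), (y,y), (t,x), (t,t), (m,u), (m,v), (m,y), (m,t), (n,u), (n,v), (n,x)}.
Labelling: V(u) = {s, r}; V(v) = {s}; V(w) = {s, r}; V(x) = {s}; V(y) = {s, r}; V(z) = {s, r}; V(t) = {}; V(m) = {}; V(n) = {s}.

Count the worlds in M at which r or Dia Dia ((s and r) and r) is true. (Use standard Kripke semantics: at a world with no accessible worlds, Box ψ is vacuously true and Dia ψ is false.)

Let φ = r or Dia Dia ((s and r) and r). Evaluate φ at each world:
  u (successors ∅): φ is true.
  v (successors ∅): φ is false.
  w (successors {x, n}): φ is true.
  x (successors {u, v, w, m}): φ is true.
  y (successors {y}): φ is true.
  z (successors ∅): φ is true.
  t (successors {x, t}): φ is true.
  m (successors {u, v, y, t}): φ is true.
  n (successors {u, v, x}): φ is true.
For instance, at m:
  At m: r is false, Dia Dia ((s and r) and r) is true, so r or Dia Dia ((s and r) and r) is true.
    At m: Dia Dia ((s and r) and r) requires Dia ((s and r) and r) at some successor in {u, v, y, t}.
      Dia ((s and r) and r) holds at y, so Dia Dia ((s and r) and r) is true at m.
Satisfying worlds: {u, w, x, y, z, t, m, n}

8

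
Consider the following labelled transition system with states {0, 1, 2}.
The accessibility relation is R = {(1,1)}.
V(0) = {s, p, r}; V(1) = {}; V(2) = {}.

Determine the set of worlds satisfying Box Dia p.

0, 2

Let φ = Box Dia p. Evaluate φ at each world:
  0 (successors ∅): φ is true.
  1 (successors {1}): φ is false.
  2 (successors ∅): φ is true.
For instance, at 1:
  At 1: Box Dia p requires Dia p at every successor {1}.
    Dia p fails at 1, so Box Dia p is false at 1.
      At 1: Dia p requires p at some successor in {1}.
        At 1: p is false.
      So Dia p is false at 1.
Satisfying worlds: {0, 2}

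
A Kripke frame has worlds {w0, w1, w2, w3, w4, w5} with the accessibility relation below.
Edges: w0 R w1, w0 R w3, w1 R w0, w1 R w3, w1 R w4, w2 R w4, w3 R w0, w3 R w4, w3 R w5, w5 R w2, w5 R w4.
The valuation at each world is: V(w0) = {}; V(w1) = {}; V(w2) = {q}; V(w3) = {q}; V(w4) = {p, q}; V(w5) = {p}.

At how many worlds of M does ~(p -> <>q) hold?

1

Recall that <>ψ holds at a world iff ψ holds at some accessible world.
Let φ = ~(p -> <>q). Evaluate φ at each world:
  w0 (successors {w1, w3}): φ is false.
  w1 (successors {w0, w3, w4}): φ is false.
  w2 (successors {w4}): φ is false.
  w3 (successors {w0, w4, w5}): φ is false.
  w4 (successors ∅): φ is true.
  w5 (successors {w2, w4}): φ is false.
For instance, at w0:
  At w0: p -> <>q is true, so ~(p -> <>q) is false.
    At w0: p is false, <>q is true, so p -> <>q is true.
      At w0: <>q requires q at some successor in {w1, w3}.
        q holds at w3, so <>q is true at w0.
Satisfying worlds: {w4}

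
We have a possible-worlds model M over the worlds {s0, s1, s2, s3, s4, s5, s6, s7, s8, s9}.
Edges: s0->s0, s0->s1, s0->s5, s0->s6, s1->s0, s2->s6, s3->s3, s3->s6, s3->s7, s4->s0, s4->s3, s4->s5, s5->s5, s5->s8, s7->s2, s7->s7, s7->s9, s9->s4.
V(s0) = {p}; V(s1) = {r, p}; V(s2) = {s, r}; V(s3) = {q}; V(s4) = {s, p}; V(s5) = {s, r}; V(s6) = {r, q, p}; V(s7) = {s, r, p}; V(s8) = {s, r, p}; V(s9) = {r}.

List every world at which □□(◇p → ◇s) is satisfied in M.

s2, s5, s6, s8, s9

Recall that □ψ holds at a world iff ψ holds at every accessible world, and ◇ψ holds iff ψ holds at some accessible world.
Let φ = □□(◇p → ◇s). Evaluate φ at each world:
  s0 (successors {s0, s1, s5, s6}): φ is false.
  s1 (successors {s0}): φ is false.
  s2 (successors {s6}): φ is true.
  s3 (successors {s3, s6, s7}): φ is false.
  s4 (successors {s0, s3, s5}): φ is false.
  s5 (successors {s5, s8}): φ is true.
  s6 (successors ∅): φ is true.
  s7 (successors {s2, s7, s9}): φ is false.
  s8 (successors ∅): φ is true.
  s9 (successors {s4}): φ is true.
For instance, at s5:
  At s5: □□(◇p → ◇s) requires □(◇p → ◇s) at every successor {s5, s8}.
      At s5: □(◇p → ◇s) requires ◇p → ◇s at every successor {s5, s8}.
        At s5: ◇p → ◇s is true.
        At s8: ◇p → ◇s is true.
      So □(◇p → ◇s) is true at s5.
      At s8: no accessible worlds, so □(◇p → ◇s) holds vacuously.
  So □□(◇p → ◇s) is true at s5.
Satisfying worlds: {s2, s5, s6, s8, s9}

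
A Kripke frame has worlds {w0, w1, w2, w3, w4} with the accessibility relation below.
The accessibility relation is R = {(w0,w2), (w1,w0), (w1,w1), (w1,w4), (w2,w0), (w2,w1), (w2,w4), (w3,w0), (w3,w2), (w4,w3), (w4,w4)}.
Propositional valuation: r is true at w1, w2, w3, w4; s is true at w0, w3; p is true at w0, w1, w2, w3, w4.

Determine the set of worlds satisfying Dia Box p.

Recall that Box ψ holds at a world iff ψ holds at every accessible world, and Dia ψ holds iff ψ holds at some accessible world.
Let φ = Dia Box p. Evaluate φ at each world:
  w0 (successors {w2}): φ is true.
  w1 (successors {w0, w1, w4}): φ is true.
  w2 (successors {w0, w1, w4}): φ is true.
  w3 (successors {w0, w2}): φ is true.
  w4 (successors {w3, w4}): φ is true.
For instance, at w1:
  At w1: Dia Box p requires Box p at some successor in {w0, w1, w4}.
    Box p holds at w0, so Dia Box p is true at w1.
      At w0: Box p requires p at every successor {w2}.
        At w2: p is true.
      So Box p is true at w0.
Satisfying worlds: {w0, w1, w2, w3, w4}

w0, w1, w2, w3, w4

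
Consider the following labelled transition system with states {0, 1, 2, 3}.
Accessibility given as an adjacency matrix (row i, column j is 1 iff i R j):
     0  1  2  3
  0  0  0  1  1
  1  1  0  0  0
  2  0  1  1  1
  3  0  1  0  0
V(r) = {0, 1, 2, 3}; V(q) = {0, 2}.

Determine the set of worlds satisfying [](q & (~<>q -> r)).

1

Recall that []ψ holds at a world iff ψ holds at every accessible world, and <>ψ holds iff ψ holds at some accessible world.
Let φ = [](q & (~<>q -> r)). Evaluate φ at each world:
  0 (successors {2, 3}): φ is false.
  1 (successors {0}): φ is true.
  2 (successors {1, 2, 3}): φ is false.
  3 (successors {1}): φ is false.
For instance, at 3:
  At 3: [](q & (~<>q -> r)) requires q & (~<>q -> r) at every successor {1}.
    q & (~<>q -> r) fails at 1, so [](q & (~<>q -> r)) is false at 3.
      At 1: q is false, ~<>q -> r is true, so q & (~<>q -> r) is false.
Satisfying worlds: {1}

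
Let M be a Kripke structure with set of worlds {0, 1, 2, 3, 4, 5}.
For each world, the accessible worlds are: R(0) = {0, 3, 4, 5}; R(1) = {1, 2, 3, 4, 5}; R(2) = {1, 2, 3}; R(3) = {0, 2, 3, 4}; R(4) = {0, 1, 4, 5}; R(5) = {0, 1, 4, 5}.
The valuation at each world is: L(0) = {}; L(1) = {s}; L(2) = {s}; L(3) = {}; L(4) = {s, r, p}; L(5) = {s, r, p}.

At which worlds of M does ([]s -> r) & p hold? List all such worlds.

Let φ = ([]s -> r) & p. Evaluate φ at each world:
  0 (successors {0, 3, 4, 5}): φ is false.
  1 (successors {1, 2, 3, 4, 5}): φ is false.
  2 (successors {1, 2, 3}): φ is false.
  3 (successors {0, 2, 3, 4}): φ is false.
  4 (successors {0, 1, 4, 5}): φ is true.
  5 (successors {0, 1, 4, 5}): φ is true.
For instance, at 1:
  At 1: []s -> r is true, p is false, so ([]s -> r) & p is false.
    At 1: []s is false, r is false, so []s -> r is true.
      At 1: []s requires s at every successor {1, 2, 3, 4, 5}.
        s fails at 3, so []s is false at 1.
Satisfying worlds: {4, 5}

4, 5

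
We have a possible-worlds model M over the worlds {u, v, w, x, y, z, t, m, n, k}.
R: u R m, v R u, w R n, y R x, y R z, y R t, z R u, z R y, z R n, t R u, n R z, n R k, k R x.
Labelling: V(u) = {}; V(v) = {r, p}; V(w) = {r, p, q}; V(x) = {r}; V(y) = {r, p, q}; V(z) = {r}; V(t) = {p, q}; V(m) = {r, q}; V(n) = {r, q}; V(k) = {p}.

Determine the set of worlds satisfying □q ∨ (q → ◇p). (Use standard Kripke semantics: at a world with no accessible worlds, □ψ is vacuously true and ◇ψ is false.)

u, v, w, x, y, z, m, n, k

Recall that □ψ holds at a world iff ψ holds at every accessible world, and ◇ψ holds iff ψ holds at some accessible world.
Let φ = □q ∨ (q → ◇p). Evaluate φ at each world:
  u (successors {m}): φ is true.
  v (successors {u}): φ is true.
  w (successors {n}): φ is true.
  x (successors ∅): φ is true.
  y (successors {x, z, t}): φ is true.
  z (successors {u, y, n}): φ is true.
  t (successors {u}): φ is false.
  m (successors ∅): φ is true.
  n (successors {z, k}): φ is true.
  k (successors {x}): φ is true.
For instance, at v:
  At v: □q is false, q → ◇p is true, so □q ∨ (q → ◇p) is true.
    At v: □q requires q at every successor {u}.
      q fails at u, so □q is false at v.
    At v: q is false, ◇p is false, so q → ◇p is true.
      At v: ◇p requires p at some successor in {u}.
        At u: p is false.
      So ◇p is false at v.
Satisfying worlds: {u, v, w, x, y, z, m, n, k}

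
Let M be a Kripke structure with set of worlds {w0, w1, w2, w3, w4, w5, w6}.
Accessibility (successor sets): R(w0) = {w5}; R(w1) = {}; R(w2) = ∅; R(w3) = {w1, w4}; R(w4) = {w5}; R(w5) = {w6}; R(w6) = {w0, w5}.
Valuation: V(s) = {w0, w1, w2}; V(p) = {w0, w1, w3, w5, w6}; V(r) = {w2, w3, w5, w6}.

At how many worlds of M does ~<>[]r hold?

Let φ = ~<>[]r. Evaluate φ at each world:
  w0 (successors {w5}): φ is false.
  w1 (successors ∅): φ is true.
  w2 (successors ∅): φ is true.
  w3 (successors {w1, w4}): φ is false.
  w4 (successors {w5}): φ is false.
  w5 (successors {w6}): φ is true.
  w6 (successors {w0, w5}): φ is false.
For instance, at w0:
  At w0: <>[]r is true, so ~<>[]r is false.
    At w0: <>[]r requires []r at some successor in {w5}.
      []r holds at w5, so <>[]r is true at w0.
Satisfying worlds: {w1, w2, w5}

3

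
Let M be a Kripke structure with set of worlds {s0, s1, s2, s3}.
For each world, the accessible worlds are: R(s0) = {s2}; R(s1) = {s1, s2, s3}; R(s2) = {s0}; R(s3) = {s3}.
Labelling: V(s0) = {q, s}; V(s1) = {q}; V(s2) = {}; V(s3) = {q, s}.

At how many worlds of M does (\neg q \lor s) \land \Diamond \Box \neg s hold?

1

Let φ = (\neg q \lor s) \land \Diamond \Box \neg s. Evaluate φ at each world:
  s0 (successors {s2}): φ is false.
  s1 (successors {s1, s2, s3}): φ is false.
  s2 (successors {s0}): φ is true.
  s3 (successors {s3}): φ is false.
For instance, at s1:
  At s1: \neg q \lor s is false, \Diamond \Box \neg s is false, so (\neg q \lor s) \land \Diamond \Box \neg s is false.
    At s1: \Diamond \Box \neg s requires \Box \neg s at some successor in {s1, s2, s3}.
      At s1: \Box \neg s is false.
      At s2: \Box \neg s is false.
      At s3: \Box \neg s is false.
    So \Diamond \Box \neg s is false at s1.
Satisfying worlds: {s2}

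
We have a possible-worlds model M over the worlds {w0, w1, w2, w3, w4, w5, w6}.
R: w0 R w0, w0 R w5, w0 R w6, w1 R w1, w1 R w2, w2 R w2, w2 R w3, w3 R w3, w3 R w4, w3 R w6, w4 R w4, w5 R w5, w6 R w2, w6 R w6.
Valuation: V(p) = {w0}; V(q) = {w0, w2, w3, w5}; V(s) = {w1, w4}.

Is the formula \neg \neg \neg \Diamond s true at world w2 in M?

Recall that \Diamond ψ holds at a world iff ψ holds at some accessible world.
At w2: \neg \neg \Diamond s is false, so \neg \neg \neg \Diamond s is true.
  At w2: \neg \Diamond s is true, so \neg \neg \Diamond s is false.
    At w2: \Diamond s is false, so \neg \Diamond s is true.
      At w2: \Diamond s requires s at some successor in {w2, w3}.
        At w2: s is false.
        At w3: s is false.
      So \Diamond s is false at w2.

Yes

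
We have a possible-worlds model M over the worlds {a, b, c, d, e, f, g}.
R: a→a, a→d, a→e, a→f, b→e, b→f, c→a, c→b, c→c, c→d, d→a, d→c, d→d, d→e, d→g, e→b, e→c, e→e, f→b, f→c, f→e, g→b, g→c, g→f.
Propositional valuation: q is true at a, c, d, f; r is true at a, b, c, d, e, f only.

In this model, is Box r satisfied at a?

At a: Box r requires r at every successor {a, d, e, f}.
  At a: r is true.
  At d: r is true.
  At e: r is true.
  At f: r is true.
So Box r is true at a.

Yes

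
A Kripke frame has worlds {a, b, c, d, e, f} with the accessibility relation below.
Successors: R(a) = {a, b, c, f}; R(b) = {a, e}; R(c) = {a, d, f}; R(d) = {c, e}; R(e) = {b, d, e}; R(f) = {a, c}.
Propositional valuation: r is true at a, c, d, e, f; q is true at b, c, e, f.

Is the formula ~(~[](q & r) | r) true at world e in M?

At e: ~[](q & r) | r is true, so ~(~[](q & r) | r) is false.
  At e: ~[](q & r) is true, r is true, so ~[](q & r) | r is true.
    At e: [](q & r) is false, so ~[](q & r) is true.
      At e: [](q & r) requires q & r at every successor {b, d, e}.
        q & r fails at b, so [](q & r) is false at e.

No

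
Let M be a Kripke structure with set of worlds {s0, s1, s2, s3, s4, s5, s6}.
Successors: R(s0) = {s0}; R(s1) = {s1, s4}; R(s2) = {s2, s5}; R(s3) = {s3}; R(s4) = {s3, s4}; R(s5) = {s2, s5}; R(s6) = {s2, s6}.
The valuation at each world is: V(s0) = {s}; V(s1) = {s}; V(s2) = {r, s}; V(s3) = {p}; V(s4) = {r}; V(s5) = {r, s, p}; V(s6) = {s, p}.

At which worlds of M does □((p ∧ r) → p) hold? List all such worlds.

s0, s1, s2, s3, s4, s5, s6

Let φ = □((p ∧ r) → p). Evaluate φ at each world:
  s0 (successors {s0}): φ is true.
  s1 (successors {s1, s4}): φ is true.
  s2 (successors {s2, s5}): φ is true.
  s3 (successors {s3}): φ is true.
  s4 (successors {s3, s4}): φ is true.
  s5 (successors {s2, s5}): φ is true.
  s6 (successors {s2, s6}): φ is true.
For instance, at s3:
  At s3: □((p ∧ r) → p) requires (p ∧ r) → p at every successor {s3}.
    At s3: (p ∧ r) → p is true.
  So □((p ∧ r) → p) is true at s3.
Satisfying worlds: {s0, s1, s2, s3, s4, s5, s6}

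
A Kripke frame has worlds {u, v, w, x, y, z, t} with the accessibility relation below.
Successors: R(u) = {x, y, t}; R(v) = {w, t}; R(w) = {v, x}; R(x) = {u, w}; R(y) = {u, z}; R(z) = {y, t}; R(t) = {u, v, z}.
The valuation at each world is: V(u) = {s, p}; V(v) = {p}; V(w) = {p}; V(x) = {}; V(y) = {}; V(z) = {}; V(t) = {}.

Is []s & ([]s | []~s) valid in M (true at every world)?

Let φ = []s & ([]s | []~s). Evaluate φ at each world:
  u (successors {x, y, t}): φ is false.
  v (successors {w, t}): φ is false.
  w (successors {v, x}): φ is false.
  x (successors {u, w}): φ is false.
  y (successors {u, z}): φ is false.
  z (successors {y, t}): φ is false.
  t (successors {u, v, z}): φ is false.
Detail at u (counterexample):
  At u: []s is false, []s | []~s is true, so []s & ([]s | []~s) is false.
    At u: []s requires s at every successor {x, y, t}.
      s fails at x, so []s is false at u.
    At u: []s is false, []~s is true, so []s | []~s is true.
      At u: []s requires s at every successor {x, y, t}.
        s fails at x, so []s is false at u.
      At u: []~s requires ~s at every successor {x, y, t}.
        At x: ~s is true.
        At y: ~s is true.
        At t: ~s is true.
      So []~s is true at u.

No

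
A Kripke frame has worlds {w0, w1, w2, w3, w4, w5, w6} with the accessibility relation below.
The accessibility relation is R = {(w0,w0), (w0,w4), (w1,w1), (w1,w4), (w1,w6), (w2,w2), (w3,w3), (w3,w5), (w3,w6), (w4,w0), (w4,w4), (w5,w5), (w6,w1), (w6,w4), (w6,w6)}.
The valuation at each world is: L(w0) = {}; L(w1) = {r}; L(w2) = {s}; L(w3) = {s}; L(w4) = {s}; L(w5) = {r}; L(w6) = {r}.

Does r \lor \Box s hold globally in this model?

No

Let φ = r \lor \Box s. Evaluate φ at each world:
  w0 (successors {w0, w4}): φ is false.
  w1 (successors {w1, w4, w6}): φ is true.
  w2 (successors {w2}): φ is true.
  w3 (successors {w3, w5, w6}): φ is false.
  w4 (successors {w0, w4}): φ is false.
  w5 (successors {w5}): φ is true.
  w6 (successors {w1, w4, w6}): φ is true.
Detail at w0 (counterexample):
  At w0: r is false, \Box s is false, so r \lor \Box s is false.
    At w0: \Box s requires s at every successor {w0, w4}.
      s fails at w0, so \Box s is false at w0.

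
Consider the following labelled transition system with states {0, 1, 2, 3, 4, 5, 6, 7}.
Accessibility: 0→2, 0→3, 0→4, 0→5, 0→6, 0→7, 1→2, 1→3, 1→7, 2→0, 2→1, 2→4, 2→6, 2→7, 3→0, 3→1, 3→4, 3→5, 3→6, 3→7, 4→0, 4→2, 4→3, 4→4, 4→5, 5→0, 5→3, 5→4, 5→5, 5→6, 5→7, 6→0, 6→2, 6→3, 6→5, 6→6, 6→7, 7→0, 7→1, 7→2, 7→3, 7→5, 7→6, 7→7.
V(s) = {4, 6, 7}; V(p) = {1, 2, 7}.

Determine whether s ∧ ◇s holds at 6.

Yes

Recall that ◇ψ holds at a world iff ψ holds at some accessible world.
At 6: s is true, ◇s is true, so s ∧ ◇s is true.
  At 6: ◇s requires s at some successor in {0, 2, 3, 5, 6, 7}.
    s holds at 6, so ◇s is true at 6.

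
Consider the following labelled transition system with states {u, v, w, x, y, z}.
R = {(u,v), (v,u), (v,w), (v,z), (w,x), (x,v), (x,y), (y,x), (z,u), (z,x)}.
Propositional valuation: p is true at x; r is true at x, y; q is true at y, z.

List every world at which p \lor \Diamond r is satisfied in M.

Recall that \Diamond ψ holds at a world iff ψ holds at some accessible world.
Let φ = p \lor \Diamond r. Evaluate φ at each world:
  u (successors {v}): φ is false.
  v (successors {u, w, z}): φ is false.
  w (successors {x}): φ is true.
  x (successors {v, y}): φ is true.
  y (successors {x}): φ is true.
  z (successors {u, x}): φ is true.
For instance, at u:
  At u: p is false, \Diamond r is false, so p \lor \Diamond r is false.
    At u: \Diamond r requires r at some successor in {v}.
      At v: r is false.
    So \Diamond r is false at u.
Satisfying worlds: {w, x, y, z}

w, x, y, z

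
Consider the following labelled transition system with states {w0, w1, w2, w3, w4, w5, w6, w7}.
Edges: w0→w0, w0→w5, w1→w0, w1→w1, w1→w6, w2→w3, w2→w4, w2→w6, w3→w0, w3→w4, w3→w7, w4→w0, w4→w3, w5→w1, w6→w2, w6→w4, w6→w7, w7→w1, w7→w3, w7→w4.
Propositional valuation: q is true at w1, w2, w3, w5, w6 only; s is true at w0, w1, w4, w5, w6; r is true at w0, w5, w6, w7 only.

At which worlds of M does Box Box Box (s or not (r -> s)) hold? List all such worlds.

Recall that Box ψ holds at a world iff ψ holds at every accessible world, and Dia ψ holds iff ψ holds at some accessible world.
Let φ = Box Box Box (s or not (r -> s)). Evaluate φ at each world:
  w0 (successors {w0, w5}): φ is true.
  w1 (successors {w0, w1, w6}): φ is false.
  w2 (successors {w3, w4, w6}): φ is false.
  w3 (successors {w0, w4, w7}): φ is false.
  w4 (successors {w0, w3}): φ is false.
  w5 (successors {w1}): φ is false.
  w6 (successors {w2, w4, w7}): φ is false.
  w7 (successors {w1, w3, w4}): φ is false.
For instance, at w6:
  At w6: Box Box Box (s or not (r -> s)) requires Box Box (s or not (r -> s)) at every successor {w2, w4, w7}.
    Box Box (s or not (r -> s)) fails at w2, so Box Box Box (s or not (r -> s)) is false at w6.
      At w2: Box Box (s or not (r -> s)) requires Box (s or not (r -> s)) at every successor {w3, w4, w6}.
        Box (s or not (r -> s)) fails at w4, so Box Box (s or not (r -> s)) is false at w2.
Satisfying worlds: {w0}

w0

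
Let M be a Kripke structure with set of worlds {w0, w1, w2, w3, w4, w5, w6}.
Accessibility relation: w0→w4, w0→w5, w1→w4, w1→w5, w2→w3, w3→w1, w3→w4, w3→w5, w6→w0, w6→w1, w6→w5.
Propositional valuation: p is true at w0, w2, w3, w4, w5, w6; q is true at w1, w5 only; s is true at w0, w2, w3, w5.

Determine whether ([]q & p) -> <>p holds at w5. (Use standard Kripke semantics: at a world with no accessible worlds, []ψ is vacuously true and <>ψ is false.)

Recall that []ψ holds at a world iff ψ holds at every accessible world, and <>ψ holds iff ψ holds at some accessible world.
At w5: []q & p is true, <>p is false, so ([]q & p) -> <>p is false.
  At w5: []q is true, p is true, so []q & p is true.
    At w5: no accessible worlds, so []q holds vacuously.
  At w5: no accessible worlds, so <>p is false.

No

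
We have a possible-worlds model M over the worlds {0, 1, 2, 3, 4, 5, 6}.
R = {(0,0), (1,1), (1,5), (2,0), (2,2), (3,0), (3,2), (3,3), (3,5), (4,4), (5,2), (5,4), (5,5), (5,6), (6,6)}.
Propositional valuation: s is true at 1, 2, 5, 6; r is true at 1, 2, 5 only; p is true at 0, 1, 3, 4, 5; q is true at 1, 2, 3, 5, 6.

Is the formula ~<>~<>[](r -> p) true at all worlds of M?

Recall that []ψ holds at a world iff ψ holds at every accessible world, and <>ψ holds iff ψ holds at some accessible world.
Let φ = ~<>~<>[](r -> p). Evaluate φ at each world:
  0 (successors {0}): φ is true.
  1 (successors {1, 5}): φ is true.
  2 (successors {0, 2}): φ is true.
  3 (successors {0, 2, 3, 5}): φ is true.
  4 (successors {4}): φ is true.
  5 (successors {2, 4, 5, 6}): φ is true.
  6 (successors {6}): φ is true.
For instance, at 2:
  At 2: <>~<>[](r -> p) is false, so ~<>~<>[](r -> p) is true.
    At 2: <>~<>[](r -> p) requires ~<>[](r -> p) at some successor in {0, 2}.
      At 0: ~<>[](r -> p) is false.
      At 2: ~<>[](r -> p) is false.
    So <>~<>[](r -> p) is false at 2.

Yes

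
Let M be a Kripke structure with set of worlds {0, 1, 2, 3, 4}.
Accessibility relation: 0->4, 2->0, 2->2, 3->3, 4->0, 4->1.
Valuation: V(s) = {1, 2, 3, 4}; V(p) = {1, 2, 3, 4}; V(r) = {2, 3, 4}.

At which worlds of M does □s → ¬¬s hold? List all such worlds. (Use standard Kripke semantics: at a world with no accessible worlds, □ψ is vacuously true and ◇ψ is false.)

1, 2, 3, 4

Let φ = □s → ¬¬s. Evaluate φ at each world:
  0 (successors {4}): φ is false.
  1 (successors ∅): φ is true.
  2 (successors {0, 2}): φ is true.
  3 (successors {3}): φ is true.
  4 (successors {0, 1}): φ is true.
For instance, at 0:
  At 0: □s is true, ¬¬s is false, so □s → ¬¬s is false.
    At 0: □s requires s at every successor {4}.
      At 4: s is true.
    So □s is true at 0.
Satisfying worlds: {1, 2, 3, 4}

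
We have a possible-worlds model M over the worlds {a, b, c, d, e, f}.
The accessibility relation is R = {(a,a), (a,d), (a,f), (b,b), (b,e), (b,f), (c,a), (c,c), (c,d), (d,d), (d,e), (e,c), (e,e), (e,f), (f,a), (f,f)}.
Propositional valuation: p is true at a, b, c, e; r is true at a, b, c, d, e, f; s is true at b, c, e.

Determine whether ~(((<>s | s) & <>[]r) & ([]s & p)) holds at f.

Yes

Recall that []ψ holds at a world iff ψ holds at every accessible world, and <>ψ holds iff ψ holds at some accessible world.
At f: ((<>s | s) & <>[]r) & ([]s & p) is false, so ~(((<>s | s) & <>[]r) & ([]s & p)) is true.
  At f: (<>s | s) & <>[]r is false, []s & p is false, so ((<>s | s) & <>[]r) & ([]s & p) is false.
    At f: <>s | s is false, <>[]r is true, so (<>s | s) & <>[]r is false.
      At f: <>s is false, s is false, so <>s | s is false.
      At f: <>[]r requires []r at some successor in {a, f}.
        []r holds at a, so <>[]r is true at f.
    At f: []s is false, p is false, so []s & p is false.
      At f: []s requires s at every successor {a, f}.
        s fails at a, so []s is false at f.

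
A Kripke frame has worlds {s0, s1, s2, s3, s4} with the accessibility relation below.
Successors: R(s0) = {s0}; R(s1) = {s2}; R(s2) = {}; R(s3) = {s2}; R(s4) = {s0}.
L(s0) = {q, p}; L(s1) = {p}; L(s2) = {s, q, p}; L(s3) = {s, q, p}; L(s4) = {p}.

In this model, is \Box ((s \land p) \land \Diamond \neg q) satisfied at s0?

At s0: \Box ((s \land p) \land \Diamond \neg q) requires (s \land p) \land \Diamond \neg q at every successor {s0}.
  (s \land p) \land \Diamond \neg q fails at s0, so \Box ((s \land p) \land \Diamond \neg q) is false at s0.
    At s0: s \land p is false, \Diamond \neg q is false, so (s \land p) \land \Diamond \neg q is false.
      At s0: \Diamond \neg q requires \neg q at some successor in {s0}.
        At s0: \neg q is false.
      So \Diamond \neg q is false at s0.

No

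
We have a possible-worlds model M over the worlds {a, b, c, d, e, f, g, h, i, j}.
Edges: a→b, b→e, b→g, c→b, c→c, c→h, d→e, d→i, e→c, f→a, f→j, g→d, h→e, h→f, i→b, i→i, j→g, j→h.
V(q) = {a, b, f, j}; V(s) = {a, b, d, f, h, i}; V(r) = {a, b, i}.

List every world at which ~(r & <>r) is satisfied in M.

b, c, d, e, f, g, h, j

Let φ = ~(r & <>r). Evaluate φ at each world:
  a (successors {b}): φ is false.
  b (successors {e, g}): φ is true.
  c (successors {b, c, h}): φ is true.
  d (successors {e, i}): φ is true.
  e (successors {c}): φ is true.
  f (successors {a, j}): φ is true.
  g (successors {d}): φ is true.
  h (successors {e, f}): φ is true.
  i (successors {b, i}): φ is false.
  j (successors {g, h}): φ is true.
For instance, at e:
  At e: r & <>r is false, so ~(r & <>r) is true.
    At e: r is false, <>r is false, so r & <>r is false.
      At e: <>r requires r at some successor in {c}.
        At c: r is false.
      So <>r is false at e.
Satisfying worlds: {b, c, d, e, f, g, h, j}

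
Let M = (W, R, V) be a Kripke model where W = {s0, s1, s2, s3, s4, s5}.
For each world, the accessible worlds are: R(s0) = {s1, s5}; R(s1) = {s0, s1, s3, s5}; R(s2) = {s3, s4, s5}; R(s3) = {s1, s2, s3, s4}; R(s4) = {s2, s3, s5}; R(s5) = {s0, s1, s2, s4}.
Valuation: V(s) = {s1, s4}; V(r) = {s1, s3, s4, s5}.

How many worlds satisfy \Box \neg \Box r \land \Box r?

2

Recall that \Box ψ holds at a world iff ψ holds at every accessible world, and \Diamond ψ holds iff ψ holds at some accessible world.
Let φ = \Box \neg \Box r \land \Box r. Evaluate φ at each world:
  s0 (successors {s1, s5}): φ is true.
  s1 (successors {s0, s1, s3, s5}): φ is false.
  s2 (successors {s3, s4, s5}): φ is true.
  s3 (successors {s1, s2, s3, s4}): φ is false.
  s4 (successors {s2, s3, s5}): φ is false.
  s5 (successors {s0, s1, s2, s4}): φ is false.
For instance, at s4:
  At s4: \Box \neg \Box r is false, \Box r is false, so \Box \neg \Box r \land \Box r is false.
    At s4: \Box \neg \Box r requires \neg \Box r at every successor {s2, s3, s5}.
      \neg \Box r fails at s2, so \Box \neg \Box r is false at s4.
    At s4: \Box r requires r at every successor {s2, s3, s5}.
      r fails at s2, so \Box r is false at s4.
Satisfying worlds: {s0, s2}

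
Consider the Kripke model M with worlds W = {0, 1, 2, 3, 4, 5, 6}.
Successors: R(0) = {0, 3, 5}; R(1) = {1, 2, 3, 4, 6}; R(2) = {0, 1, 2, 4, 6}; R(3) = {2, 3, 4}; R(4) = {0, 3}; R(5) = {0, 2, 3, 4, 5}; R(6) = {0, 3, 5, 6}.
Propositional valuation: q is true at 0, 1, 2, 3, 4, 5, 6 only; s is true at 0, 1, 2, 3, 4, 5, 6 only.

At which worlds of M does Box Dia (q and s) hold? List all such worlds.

0, 1, 2, 3, 4, 5, 6

Let φ = Box Dia (q and s). Evaluate φ at each world:
  0 (successors {0, 3, 5}): φ is true.
  1 (successors {1, 2, 3, 4, 6}): φ is true.
  2 (successors {0, 1, 2, 4, 6}): φ is true.
  3 (successors {2, 3, 4}): φ is true.
  4 (successors {0, 3}): φ is true.
  5 (successors {0, 2, 3, 4, 5}): φ is true.
  6 (successors {0, 3, 5, 6}): φ is true.
For instance, at 2:
  At 2: Box Dia (q and s) requires Dia (q and s) at every successor {0, 1, 2, 4, 6}.
    At 0: Dia (q and s) is true.
    At 1: Dia (q and s) is true.
    At 2: Dia (q and s) is true.
    At 4: Dia (q and s) is true.
    At 6: Dia (q and s) is true.
  So Box Dia (q and s) is true at 2.
Satisfying worlds: {0, 1, 2, 3, 4, 5, 6}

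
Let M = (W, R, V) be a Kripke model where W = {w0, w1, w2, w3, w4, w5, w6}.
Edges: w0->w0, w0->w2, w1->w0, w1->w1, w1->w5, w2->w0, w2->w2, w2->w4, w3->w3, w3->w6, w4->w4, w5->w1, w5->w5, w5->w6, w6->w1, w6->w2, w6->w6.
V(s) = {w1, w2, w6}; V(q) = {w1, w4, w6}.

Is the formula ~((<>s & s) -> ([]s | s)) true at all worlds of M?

Let φ = ~((<>s & s) -> ([]s | s)). Evaluate φ at each world:
  w0 (successors {w0, w2}): φ is false.
  w1 (successors {w0, w1, w5}): φ is false.
  w2 (successors {w0, w2, w4}): φ is false.
  w3 (successors {w3, w6}): φ is false.
  w4 (successors {w4}): φ is false.
  w5 (successors {w1, w5, w6}): φ is false.
  w6 (successors {w1, w2, w6}): φ is false.
Detail at w0 (counterexample):
  At w0: (<>s & s) -> ([]s | s) is true, so ~((<>s & s) -> ([]s | s)) is false.
    At w0: <>s & s is false, []s | s is false, so (<>s & s) -> ([]s | s) is true.
      At w0: <>s is true, s is false, so <>s & s is false.
      At w0: []s is false, s is false, so []s | s is false.

No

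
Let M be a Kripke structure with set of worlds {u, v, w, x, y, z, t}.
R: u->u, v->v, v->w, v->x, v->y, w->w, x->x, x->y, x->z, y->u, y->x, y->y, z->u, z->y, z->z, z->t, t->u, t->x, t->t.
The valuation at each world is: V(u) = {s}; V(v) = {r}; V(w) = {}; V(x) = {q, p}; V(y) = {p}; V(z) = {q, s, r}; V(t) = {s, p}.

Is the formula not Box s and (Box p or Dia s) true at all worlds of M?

No

Let φ = not Box s and (Box p or Dia s). Evaluate φ at each world:
  u (successors {u}): φ is false.
  v (successors {v, w, x, y}): φ is false.
  w (successors {w}): φ is false.
  x (successors {x, y, z}): φ is true.
  y (successors {u, x, y}): φ is true.
  z (successors {u, y, z, t}): φ is true.
  t (successors {u, x, t}): φ is true.
Detail at u (counterexample):
  At u: not Box s is false, Box p or Dia s is true, so not Box s and (Box p or Dia s) is false.
    At u: Box s is true, so not Box s is false.
      At u: Box s requires s at every successor {u}.
        At u: s is true.
      So Box s is true at u.
    At u: Box p is false, Dia s is true, so Box p or Dia s is true.
      At u: Box p requires p at every successor {u}.
        p fails at u, so Box p is false at u.
      At u: Dia s requires s at some successor in {u}.
        s holds at u, so Dia s is true at u.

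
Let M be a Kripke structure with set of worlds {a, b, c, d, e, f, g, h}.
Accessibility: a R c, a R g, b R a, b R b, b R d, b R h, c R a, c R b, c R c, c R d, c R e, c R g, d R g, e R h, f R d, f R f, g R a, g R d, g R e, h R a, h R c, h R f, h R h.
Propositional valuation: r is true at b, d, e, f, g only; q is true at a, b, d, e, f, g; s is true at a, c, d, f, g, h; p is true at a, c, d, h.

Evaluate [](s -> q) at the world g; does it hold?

At g: [](s -> q) requires s -> q at every successor {a, d, e}.
  At a: s -> q is true.
  At d: s -> q is true.
  At e: s -> q is true.
So [](s -> q) is true at g.

Yes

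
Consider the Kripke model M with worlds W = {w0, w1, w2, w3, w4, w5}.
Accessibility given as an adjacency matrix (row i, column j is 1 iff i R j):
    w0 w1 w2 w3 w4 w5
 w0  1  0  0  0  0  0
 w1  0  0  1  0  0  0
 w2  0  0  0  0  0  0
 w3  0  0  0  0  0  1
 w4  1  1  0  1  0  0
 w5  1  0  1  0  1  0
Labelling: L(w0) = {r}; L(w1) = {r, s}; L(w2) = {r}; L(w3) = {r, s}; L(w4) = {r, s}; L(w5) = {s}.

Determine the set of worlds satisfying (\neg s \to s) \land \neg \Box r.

Let φ = (\neg s \to s) \land \neg \Box r. Evaluate φ at each world:
  w0 (successors {w0}): φ is false.
  w1 (successors {w2}): φ is false.
  w2 (successors ∅): φ is false.
  w3 (successors {w5}): φ is true.
  w4 (successors {w0, w1, w3}): φ is false.
  w5 (successors {w0, w2, w4}): φ is false.
For instance, at w1:
  At w1: \neg s \to s is true, \neg \Box r is false, so (\neg s \to s) \land \neg \Box r is false.
    At w1: \Box r is true, so \neg \Box r is false.
      At w1: \Box r requires r at every successor {w2}.
        At w2: r is true.
      So \Box r is true at w1.
Satisfying worlds: {w3}

w3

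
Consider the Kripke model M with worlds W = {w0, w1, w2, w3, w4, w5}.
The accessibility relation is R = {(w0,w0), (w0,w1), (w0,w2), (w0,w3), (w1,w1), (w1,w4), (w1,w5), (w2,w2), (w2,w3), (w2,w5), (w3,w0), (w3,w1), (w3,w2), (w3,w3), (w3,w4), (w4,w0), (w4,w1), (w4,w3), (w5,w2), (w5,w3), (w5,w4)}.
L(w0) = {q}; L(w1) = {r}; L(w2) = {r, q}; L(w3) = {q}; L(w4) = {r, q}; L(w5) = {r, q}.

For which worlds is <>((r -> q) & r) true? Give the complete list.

w0, w1, w2, w3, w5

Recall that <>ψ holds at a world iff ψ holds at some accessible world.
Let φ = <>((r -> q) & r). Evaluate φ at each world:
  w0 (successors {w0, w1, w2, w3}): φ is true.
  w1 (successors {w1, w4, w5}): φ is true.
  w2 (successors {w2, w3, w5}): φ is true.
  w3 (successors {w0, w1, w2, w3, w4}): φ is true.
  w4 (successors {w0, w1, w3}): φ is false.
  w5 (successors {w2, w3, w4}): φ is true.
For instance, at w4:
  At w4: <>((r -> q) & r) requires (r -> q) & r at some successor in {w0, w1, w3}.
    At w0: (r -> q) & r is false.
    At w1: (r -> q) & r is false.
    At w3: (r -> q) & r is false.
  So <>((r -> q) & r) is false at w4.
Satisfying worlds: {w0, w1, w2, w3, w5}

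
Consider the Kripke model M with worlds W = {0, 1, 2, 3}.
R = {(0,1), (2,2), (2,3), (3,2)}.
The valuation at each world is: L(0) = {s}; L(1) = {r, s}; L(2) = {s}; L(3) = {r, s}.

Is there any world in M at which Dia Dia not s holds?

Let φ = Dia Dia not s. Evaluate φ at each world:
  0 (successors {1}): φ is false.
  1 (successors ∅): φ is false.
  2 (successors {2, 3}): φ is false.
  3 (successors {2}): φ is false.
For instance, at 0:
  At 0: Dia Dia not s requires Dia not s at some successor in {1}.
    At 1: Dia not s is false.
  So Dia Dia not s is false at 0.

No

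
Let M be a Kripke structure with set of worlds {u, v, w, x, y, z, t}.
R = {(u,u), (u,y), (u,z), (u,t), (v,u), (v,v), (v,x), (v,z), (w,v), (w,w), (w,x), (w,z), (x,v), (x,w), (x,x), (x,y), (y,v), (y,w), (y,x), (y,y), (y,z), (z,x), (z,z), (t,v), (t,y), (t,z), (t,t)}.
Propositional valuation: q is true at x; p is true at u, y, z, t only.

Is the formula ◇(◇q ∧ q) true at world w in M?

At w: ◇(◇q ∧ q) requires ◇q ∧ q at some successor in {v, w, x, z}.
  ◇q ∧ q holds at x, so ◇(◇q ∧ q) is true at w.
    At x: ◇q is true, q is true, so ◇q ∧ q is true.
      At x: ◇q requires q at some successor in {v, w, x, y}.
        q holds at x, so ◇q is true at x.

Yes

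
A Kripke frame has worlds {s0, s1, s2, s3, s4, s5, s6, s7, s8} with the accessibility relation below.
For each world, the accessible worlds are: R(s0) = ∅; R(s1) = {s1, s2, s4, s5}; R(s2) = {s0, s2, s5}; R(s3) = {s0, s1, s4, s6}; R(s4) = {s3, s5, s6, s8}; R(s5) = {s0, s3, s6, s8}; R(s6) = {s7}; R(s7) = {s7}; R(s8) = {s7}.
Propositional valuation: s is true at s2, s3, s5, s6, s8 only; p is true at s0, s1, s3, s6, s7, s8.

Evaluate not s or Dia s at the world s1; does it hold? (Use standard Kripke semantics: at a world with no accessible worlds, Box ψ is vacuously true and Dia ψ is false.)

At s1: not s is true, Dia s is true, so not s or Dia s is true.
  At s1: Dia s requires s at some successor in {s1, s2, s4, s5}.
    s holds at s2, so Dia s is true at s1.

Yes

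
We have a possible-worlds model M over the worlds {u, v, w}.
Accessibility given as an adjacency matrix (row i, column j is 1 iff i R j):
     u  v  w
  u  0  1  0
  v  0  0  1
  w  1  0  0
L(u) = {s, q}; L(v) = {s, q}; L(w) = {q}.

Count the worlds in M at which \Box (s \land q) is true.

Recall that \Box ψ holds at a world iff ψ holds at every accessible world, and \Diamond ψ holds iff ψ holds at some accessible world.
Let φ = \Box (s \land q). Evaluate φ at each world:
  u (successors {v}): φ is true.
  v (successors {w}): φ is false.
  w (successors {u}): φ is true.
For instance, at u:
  At u: \Box (s \land q) requires s \land q at every successor {v}.
    At v: s \land q is true.
  So \Box (s \land q) is true at u.
Satisfying worlds: {u, w}

2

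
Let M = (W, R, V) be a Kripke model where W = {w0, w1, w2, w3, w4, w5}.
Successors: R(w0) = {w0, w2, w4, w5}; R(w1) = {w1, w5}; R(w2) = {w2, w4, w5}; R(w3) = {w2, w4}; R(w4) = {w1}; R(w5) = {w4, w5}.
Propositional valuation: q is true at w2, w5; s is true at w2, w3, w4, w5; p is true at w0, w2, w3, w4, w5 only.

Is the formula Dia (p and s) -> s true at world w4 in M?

Yes

At w4: Dia (p and s) is false, s is true, so Dia (p and s) -> s is true.
  At w4: Dia (p and s) requires p and s at some successor in {w1}.
    At w1: p and s is false.
  So Dia (p and s) is false at w4.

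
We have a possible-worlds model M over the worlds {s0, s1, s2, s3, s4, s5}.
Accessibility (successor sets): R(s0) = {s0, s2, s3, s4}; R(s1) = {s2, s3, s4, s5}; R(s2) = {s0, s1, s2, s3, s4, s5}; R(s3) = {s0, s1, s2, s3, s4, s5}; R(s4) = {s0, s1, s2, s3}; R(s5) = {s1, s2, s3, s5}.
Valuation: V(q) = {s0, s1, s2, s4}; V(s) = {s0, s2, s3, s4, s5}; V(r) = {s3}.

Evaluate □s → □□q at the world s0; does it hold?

No

Recall that □ψ holds at a world iff ψ holds at every accessible world, and ◇ψ holds iff ψ holds at some accessible world.
At s0: □s is true, □□q is false, so □s → □□q is false.
  At s0: □s requires s at every successor {s0, s2, s3, s4}.
    At s0: s is true.
    At s2: s is true.
    At s3: s is true.
    At s4: s is true.
  So □s is true at s0.
  At s0: □□q requires □q at every successor {s0, s2, s3, s4}.
    □q fails at s0, so □□q is false at s0.
      At s0: □q requires q at every successor {s0, s2, s3, s4}.
        q fails at s3, so □q is false at s0.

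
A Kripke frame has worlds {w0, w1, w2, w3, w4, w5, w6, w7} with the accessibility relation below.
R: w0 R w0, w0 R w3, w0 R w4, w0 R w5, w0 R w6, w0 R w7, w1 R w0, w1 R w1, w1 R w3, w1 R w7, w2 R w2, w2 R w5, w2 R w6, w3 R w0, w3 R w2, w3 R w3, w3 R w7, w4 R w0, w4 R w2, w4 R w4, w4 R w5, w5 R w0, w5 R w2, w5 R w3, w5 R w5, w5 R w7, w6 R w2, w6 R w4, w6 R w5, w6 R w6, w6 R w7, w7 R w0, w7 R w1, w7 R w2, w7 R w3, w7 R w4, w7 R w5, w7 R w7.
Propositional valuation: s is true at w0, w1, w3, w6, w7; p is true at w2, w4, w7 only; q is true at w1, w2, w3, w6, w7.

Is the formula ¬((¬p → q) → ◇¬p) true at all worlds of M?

Let φ = ¬((¬p → q) → ◇¬p). Evaluate φ at each world:
  w0 (successors {w0, w3, w4, w5, w6, w7}): φ is false.
  w1 (successors {w0, w1, w3, w7}): φ is false.
  w2 (successors {w2, w5, w6}): φ is false.
  w3 (successors {w0, w2, w3, w7}): φ is false.
  w4 (successors {w0, w2, w4, w5}): φ is false.
  w5 (successors {w0, w2, w3, w5, w7}): φ is false.
  w6 (successors {w2, w4, w5, w6, w7}): φ is false.
  w7 (successors {w0, w1, w2, w3, w4, w5, w7}): φ is false.
Detail at w0 (counterexample):
  At w0: (¬p → q) → ◇¬p is true, so ¬((¬p → q) → ◇¬p) is false.
    At w0: ¬p → q is false, ◇¬p is true, so (¬p → q) → ◇¬p is true.
      At w0: ◇¬p requires ¬p at some successor in {w0, w3, w4, w5, w6, w7}.
        ¬p holds at w0, so ◇¬p is true at w0.

No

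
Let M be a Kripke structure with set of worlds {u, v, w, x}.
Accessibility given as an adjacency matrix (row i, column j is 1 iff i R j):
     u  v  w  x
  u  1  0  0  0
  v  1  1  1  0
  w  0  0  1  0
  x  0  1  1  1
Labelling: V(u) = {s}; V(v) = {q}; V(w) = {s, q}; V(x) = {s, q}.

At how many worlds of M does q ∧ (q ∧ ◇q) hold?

Let φ = q ∧ (q ∧ ◇q). Evaluate φ at each world:
  u (successors {u}): φ is false.
  v (successors {u, v, w}): φ is true.
  w (successors {w}): φ is true.
  x (successors {v, w, x}): φ is true.
For instance, at v:
  At v: q is true, q ∧ ◇q is true, so q ∧ (q ∧ ◇q) is true.
    At v: q is true, ◇q is true, so q ∧ ◇q is true.
      At v: ◇q requires q at some successor in {u, v, w}.
        q holds at v, so ◇q is true at v.
Satisfying worlds: {v, w, x}

3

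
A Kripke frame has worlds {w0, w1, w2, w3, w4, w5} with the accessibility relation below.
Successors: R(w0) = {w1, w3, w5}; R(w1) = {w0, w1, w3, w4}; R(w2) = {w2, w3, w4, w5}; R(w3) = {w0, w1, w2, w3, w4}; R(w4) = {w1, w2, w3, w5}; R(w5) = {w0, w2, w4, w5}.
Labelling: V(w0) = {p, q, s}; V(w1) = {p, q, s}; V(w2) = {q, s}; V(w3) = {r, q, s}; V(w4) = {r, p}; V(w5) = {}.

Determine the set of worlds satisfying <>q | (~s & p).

Recall that <>ψ holds at a world iff ψ holds at some accessible world.
Let φ = <>q | (~s & p). Evaluate φ at each world:
  w0 (successors {w1, w3, w5}): φ is true.
  w1 (successors {w0, w1, w3, w4}): φ is true.
  w2 (successors {w2, w3, w4, w5}): φ is true.
  w3 (successors {w0, w1, w2, w3, w4}): φ is true.
  w4 (successors {w1, w2, w3, w5}): φ is true.
  w5 (successors {w0, w2, w4, w5}): φ is true.
For instance, at w2:
  At w2: <>q is true, ~s & p is false, so <>q | (~s & p) is true.
    At w2: <>q requires q at some successor in {w2, w3, w4, w5}.
      q holds at w2, so <>q is true at w2.
Satisfying worlds: {w0, w1, w2, w3, w4, w5}

w0, w1, w2, w3, w4, w5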